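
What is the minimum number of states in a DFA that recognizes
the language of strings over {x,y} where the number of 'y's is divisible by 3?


States track (count of 'y') mod 3.
Need 3 states: one per remainder 0..2; accept = remainder 0.

3


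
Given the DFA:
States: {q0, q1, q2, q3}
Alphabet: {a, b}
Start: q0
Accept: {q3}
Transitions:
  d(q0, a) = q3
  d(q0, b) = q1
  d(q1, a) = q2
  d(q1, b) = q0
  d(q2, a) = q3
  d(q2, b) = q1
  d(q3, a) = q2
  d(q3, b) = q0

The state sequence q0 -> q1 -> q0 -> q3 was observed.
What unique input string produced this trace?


Trace back each transition to find the symbol:
  q0 --[b]--> q1
  q1 --[b]--> q0
  q0 --[a]--> q3

"bba"


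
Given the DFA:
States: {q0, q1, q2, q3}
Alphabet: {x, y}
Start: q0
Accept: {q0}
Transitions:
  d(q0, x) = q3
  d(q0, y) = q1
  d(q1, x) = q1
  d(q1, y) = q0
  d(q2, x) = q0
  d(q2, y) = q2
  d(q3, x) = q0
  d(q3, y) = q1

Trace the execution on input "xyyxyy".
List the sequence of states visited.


Input: xyyxyy
d(q0, x) = q3
d(q3, y) = q1
d(q1, y) = q0
d(q0, x) = q3
d(q3, y) = q1
d(q1, y) = q0


q0 -> q3 -> q1 -> q0 -> q3 -> q1 -> q0


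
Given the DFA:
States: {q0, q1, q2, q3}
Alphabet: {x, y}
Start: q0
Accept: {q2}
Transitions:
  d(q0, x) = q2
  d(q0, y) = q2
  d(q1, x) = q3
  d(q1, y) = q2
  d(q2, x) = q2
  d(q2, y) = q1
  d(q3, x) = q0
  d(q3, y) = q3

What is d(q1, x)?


Looking up transition d(q1, x)

q3


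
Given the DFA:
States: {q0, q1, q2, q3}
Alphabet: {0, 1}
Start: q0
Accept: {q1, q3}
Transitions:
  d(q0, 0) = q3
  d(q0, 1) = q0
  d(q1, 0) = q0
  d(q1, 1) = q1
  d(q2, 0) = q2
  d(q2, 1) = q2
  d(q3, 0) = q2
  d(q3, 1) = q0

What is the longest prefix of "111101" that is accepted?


Run the DFA, marking each prefix where the state is accepting:
  "" -> q0 [reject]
  "1" -> q0 [reject]
  "11" -> q0 [reject]
  "111" -> q0 [reject]
  "1111" -> q0 [reject]
  "11110" -> q3 [accept]
  "111101" -> q0 [reject]

"11110"


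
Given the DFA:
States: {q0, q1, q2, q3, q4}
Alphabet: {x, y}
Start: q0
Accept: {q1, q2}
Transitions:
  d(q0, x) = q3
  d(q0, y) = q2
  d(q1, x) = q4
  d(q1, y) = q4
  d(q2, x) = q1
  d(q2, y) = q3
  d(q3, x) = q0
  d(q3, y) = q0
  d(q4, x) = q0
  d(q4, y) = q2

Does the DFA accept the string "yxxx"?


Trace: q0 -> q2 -> q1 -> q4 -> q0
Final state: q0
Accept states: {q1, q2}

No, rejected (final state q0 is not an accept state)


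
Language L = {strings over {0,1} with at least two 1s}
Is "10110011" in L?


count('1') = 5

Yes, "10110011" is in L


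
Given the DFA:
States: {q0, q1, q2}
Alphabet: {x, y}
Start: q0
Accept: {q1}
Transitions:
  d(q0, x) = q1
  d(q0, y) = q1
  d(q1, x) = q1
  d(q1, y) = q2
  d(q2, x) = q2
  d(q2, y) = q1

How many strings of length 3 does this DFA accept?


Enumerating all length-3 strings:
  "xxx" -> q1 [accept]
  "xxy" -> q2 [reject]
  "xyx" -> q2 [reject]
  "xyy" -> q1 [accept]
  "yxx" -> q1 [accept]
  "yxy" -> q2 [reject]
  "yyx" -> q2 [reject]
  "yyy" -> q1 [accept]

4 out of 8


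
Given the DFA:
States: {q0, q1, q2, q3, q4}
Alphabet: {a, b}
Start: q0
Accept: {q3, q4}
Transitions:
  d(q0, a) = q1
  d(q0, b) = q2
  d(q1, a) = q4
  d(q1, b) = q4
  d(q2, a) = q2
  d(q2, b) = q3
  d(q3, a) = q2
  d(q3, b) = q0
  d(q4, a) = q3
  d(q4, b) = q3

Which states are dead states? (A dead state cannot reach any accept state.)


Forward reachability from each state:
  q0 -> reaches accept state q3 (live)
  q1 -> reaches accept state q3 (live)
  q2 -> reaches accept state q3 (live)
  q3 -> reaches accept state q3 (live)
  q4 -> reaches accept state q3 (live)

None (all states can reach an accept state)


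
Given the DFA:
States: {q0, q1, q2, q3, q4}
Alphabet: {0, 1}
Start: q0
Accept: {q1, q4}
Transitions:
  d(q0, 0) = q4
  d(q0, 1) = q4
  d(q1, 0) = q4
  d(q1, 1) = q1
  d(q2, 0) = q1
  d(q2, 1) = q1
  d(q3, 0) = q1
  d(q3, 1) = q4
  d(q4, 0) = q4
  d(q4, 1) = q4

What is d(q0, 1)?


Looking up transition d(q0, 1)

q4


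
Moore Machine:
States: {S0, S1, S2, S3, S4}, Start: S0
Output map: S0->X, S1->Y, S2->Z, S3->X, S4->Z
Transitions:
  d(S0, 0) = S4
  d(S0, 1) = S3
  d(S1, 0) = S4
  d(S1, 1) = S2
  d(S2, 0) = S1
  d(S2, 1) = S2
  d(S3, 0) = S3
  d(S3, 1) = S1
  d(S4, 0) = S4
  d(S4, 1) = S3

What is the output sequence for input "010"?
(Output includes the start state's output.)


Start: S0 (output X)
  --0--> S4 (output Z)
  --1--> S3 (output X)
  --0--> S3 (output X)

"XZXX"


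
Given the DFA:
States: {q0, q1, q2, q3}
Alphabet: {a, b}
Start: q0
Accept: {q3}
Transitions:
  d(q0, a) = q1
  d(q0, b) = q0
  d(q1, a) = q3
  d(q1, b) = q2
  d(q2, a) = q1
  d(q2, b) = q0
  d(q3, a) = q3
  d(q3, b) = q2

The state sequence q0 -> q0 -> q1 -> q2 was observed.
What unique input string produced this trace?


Trace back each transition to find the symbol:
  q0 --[b]--> q0
  q0 --[a]--> q1
  q1 --[b]--> q2

"bab"


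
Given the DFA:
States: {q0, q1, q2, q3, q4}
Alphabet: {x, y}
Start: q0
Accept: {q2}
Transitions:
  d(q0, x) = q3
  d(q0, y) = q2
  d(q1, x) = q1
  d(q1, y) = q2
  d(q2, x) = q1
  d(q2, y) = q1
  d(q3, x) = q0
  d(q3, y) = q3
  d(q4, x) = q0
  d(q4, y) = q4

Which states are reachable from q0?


BFS from q0:
  layer 0: {q0}
  layer 1: {q2, q3}
  layer 2: {q1}

{q0, q1, q2, q3}


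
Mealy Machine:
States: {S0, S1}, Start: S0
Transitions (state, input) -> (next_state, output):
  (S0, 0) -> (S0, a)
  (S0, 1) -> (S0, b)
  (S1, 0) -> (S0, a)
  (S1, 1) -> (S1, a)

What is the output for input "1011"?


Step-by-step:
  (S0, 1) -> (S0, b)
  (S0, 0) -> (S0, a)
  (S0, 1) -> (S0, b)
  (S0, 1) -> (S0, b)

"babb"


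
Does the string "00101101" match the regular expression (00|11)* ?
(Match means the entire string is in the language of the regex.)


|string| = 8; first = '0'; last = '1'

No, "00101101" does not match (00|11)*


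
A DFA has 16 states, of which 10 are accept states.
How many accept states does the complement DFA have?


Complement swaps accept and non-accept states.
16 - 10 = 6

6


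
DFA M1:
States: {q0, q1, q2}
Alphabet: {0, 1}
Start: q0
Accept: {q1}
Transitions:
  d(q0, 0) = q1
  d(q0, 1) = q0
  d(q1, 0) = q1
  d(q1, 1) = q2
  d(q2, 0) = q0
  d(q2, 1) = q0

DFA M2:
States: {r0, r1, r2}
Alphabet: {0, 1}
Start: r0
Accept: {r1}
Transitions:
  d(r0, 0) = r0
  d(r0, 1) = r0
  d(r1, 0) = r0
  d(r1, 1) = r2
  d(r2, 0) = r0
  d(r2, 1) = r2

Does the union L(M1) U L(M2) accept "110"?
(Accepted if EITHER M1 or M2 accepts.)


M1: final=q1 accepted=True
M2: final=r0 accepted=False

Yes, union accepts


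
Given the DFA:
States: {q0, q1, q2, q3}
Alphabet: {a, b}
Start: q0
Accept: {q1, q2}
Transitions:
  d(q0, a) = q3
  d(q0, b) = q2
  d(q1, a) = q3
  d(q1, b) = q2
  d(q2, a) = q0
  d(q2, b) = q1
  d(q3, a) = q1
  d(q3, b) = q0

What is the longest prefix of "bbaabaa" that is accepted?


Run the DFA, marking each prefix where the state is accepting:
  "" -> q0 [reject]
  "b" -> q2 [accept]
  "bb" -> q1 [accept]
  "bba" -> q3 [reject]
  "bbaa" -> q1 [accept]
  "bbaab" -> q2 [accept]
  "bbaaba" -> q0 [reject]
  "bbaabaa" -> q3 [reject]

"bbaab"


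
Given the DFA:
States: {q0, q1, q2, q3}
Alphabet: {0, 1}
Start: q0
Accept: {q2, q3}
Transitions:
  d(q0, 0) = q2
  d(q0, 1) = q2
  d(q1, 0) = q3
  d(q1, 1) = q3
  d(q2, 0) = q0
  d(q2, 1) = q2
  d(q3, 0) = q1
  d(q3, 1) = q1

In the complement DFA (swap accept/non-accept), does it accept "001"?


Trace: q0 -> q2 -> q0 -> q2
Final: q2
Original accept: {q2, q3}
Complement: q2 is in original accept

No, complement rejects (original accepts)


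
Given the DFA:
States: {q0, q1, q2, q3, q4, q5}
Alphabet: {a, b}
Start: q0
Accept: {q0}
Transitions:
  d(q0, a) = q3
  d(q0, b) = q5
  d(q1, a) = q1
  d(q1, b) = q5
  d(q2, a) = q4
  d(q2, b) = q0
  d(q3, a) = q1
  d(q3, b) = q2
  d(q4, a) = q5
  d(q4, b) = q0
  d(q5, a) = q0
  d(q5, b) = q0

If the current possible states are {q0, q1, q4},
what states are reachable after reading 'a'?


Apply transition on 'a' from each current state:
  d(q0, a) = q3
  d(q1, a) = q1
  d(q4, a) = q5

{q1, q3, q5}


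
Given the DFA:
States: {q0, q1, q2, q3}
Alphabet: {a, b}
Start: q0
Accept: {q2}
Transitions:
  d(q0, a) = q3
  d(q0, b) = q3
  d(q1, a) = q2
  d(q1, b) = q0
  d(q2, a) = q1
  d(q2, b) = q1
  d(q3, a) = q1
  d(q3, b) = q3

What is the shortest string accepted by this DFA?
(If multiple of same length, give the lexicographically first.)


BFS by string length (lex-first path to each state shown):
  len 0: q0<-""
  len 1: q3<-"a"
  len 2: q1<-"aa", q3<-"ab"
  len 3: q0<-"aab", q1<-"aba", q2<-"aaa", q3<-"abb"
Found accept state at length 3.

"aaa"


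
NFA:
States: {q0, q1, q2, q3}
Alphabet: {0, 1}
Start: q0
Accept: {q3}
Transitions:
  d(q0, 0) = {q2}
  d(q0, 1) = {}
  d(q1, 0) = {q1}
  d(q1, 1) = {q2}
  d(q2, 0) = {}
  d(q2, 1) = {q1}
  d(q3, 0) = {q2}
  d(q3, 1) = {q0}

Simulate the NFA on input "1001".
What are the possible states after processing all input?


Start: {q0}
  --1--> {}
  --0--> {}
  --0--> {}
  --1--> {}

{} (empty set, no valid transitions)


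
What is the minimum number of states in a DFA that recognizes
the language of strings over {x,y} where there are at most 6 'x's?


States: count = 0, 1, ..., 6 (all accepting; 7 states), plus a dead state for count > 6.
Total: 7 + 1 = 8.

8


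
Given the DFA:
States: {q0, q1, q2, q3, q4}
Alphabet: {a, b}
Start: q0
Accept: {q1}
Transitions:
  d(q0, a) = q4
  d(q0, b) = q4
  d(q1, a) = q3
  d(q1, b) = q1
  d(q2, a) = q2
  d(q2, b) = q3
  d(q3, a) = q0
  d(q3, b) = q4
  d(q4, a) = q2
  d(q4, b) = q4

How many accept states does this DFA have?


Accept states listed: {q1}
Counting: q1(1)

1


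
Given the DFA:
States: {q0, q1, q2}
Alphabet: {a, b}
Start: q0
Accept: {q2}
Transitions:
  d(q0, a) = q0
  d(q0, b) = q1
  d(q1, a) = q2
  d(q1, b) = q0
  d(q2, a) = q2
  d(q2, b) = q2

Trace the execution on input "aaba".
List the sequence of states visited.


Input: aaba
d(q0, a) = q0
d(q0, a) = q0
d(q0, b) = q1
d(q1, a) = q2


q0 -> q0 -> q0 -> q1 -> q2


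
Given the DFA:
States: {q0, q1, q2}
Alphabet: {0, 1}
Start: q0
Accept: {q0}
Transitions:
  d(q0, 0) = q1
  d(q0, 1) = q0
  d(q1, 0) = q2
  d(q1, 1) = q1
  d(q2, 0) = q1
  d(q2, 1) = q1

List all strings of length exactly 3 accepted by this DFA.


All strings of length 3: 8 total
Accepted: 1

"111"


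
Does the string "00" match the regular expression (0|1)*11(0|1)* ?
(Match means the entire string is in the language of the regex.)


|string| = 2; first = '0'; last = '0'

No, "00" does not match (0|1)*11(0|1)*


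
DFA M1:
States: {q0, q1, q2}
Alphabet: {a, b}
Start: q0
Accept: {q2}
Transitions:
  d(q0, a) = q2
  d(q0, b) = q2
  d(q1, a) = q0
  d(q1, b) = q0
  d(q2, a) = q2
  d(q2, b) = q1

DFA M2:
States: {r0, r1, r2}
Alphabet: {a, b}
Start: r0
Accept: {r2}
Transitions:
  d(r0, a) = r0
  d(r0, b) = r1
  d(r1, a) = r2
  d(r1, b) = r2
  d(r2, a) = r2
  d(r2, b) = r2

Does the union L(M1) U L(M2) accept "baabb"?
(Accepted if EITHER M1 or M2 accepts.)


M1: final=q0 accepted=False
M2: final=r2 accepted=True

Yes, union accepts


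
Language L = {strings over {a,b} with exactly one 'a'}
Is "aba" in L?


count('a') = 2

No, "aba" is not in L


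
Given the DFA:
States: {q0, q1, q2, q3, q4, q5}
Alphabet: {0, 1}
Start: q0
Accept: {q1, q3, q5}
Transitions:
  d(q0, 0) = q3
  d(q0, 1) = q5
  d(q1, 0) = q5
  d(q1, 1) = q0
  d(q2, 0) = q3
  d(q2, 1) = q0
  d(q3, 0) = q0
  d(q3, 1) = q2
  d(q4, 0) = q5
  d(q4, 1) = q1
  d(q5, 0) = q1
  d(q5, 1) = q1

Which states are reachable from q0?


BFS from q0:
  layer 0: {q0}
  layer 1: {q3, q5}
  layer 2: {q1, q2}

{q0, q1, q2, q3, q5}


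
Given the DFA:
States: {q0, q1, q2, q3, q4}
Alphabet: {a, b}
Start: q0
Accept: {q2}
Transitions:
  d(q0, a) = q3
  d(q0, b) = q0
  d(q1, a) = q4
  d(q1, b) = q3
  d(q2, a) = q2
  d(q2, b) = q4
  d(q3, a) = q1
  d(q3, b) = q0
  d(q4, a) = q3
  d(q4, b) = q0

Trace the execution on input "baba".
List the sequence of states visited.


Input: baba
d(q0, b) = q0
d(q0, a) = q3
d(q3, b) = q0
d(q0, a) = q3


q0 -> q0 -> q3 -> q0 -> q3


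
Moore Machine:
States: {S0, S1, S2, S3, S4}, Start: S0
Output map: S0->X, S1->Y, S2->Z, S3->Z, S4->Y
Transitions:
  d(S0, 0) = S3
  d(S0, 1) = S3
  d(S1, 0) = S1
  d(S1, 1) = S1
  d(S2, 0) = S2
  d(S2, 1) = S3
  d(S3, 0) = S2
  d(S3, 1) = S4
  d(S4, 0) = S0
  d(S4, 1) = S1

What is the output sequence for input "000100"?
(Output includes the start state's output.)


Start: S0 (output X)
  --0--> S3 (output Z)
  --0--> S2 (output Z)
  --0--> S2 (output Z)
  --1--> S3 (output Z)
  --0--> S2 (output Z)
  --0--> S2 (output Z)

"XZZZZZZ"


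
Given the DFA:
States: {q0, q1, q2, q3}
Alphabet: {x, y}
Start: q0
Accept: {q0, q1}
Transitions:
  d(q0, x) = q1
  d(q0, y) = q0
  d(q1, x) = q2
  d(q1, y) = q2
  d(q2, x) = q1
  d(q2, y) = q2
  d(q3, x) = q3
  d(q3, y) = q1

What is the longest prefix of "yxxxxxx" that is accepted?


Run the DFA, marking each prefix where the state is accepting:
  "" -> q0 [accept]
  "y" -> q0 [accept]
  "yx" -> q1 [accept]
  "yxx" -> q2 [reject]
  "yxxx" -> q1 [accept]
  "yxxxx" -> q2 [reject]
  "yxxxxx" -> q1 [accept]
  "yxxxxxx" -> q2 [reject]

"yxxxxx"


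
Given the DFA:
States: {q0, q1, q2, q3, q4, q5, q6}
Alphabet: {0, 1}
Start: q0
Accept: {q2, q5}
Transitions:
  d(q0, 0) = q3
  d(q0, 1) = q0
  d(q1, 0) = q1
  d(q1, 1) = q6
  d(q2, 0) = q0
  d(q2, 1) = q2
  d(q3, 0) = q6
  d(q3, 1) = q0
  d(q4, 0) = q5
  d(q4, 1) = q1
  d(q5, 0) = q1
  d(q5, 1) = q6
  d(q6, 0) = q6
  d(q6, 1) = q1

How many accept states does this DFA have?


Accept states listed: {q2, q5}
Counting: q2(1) q5(2)

2


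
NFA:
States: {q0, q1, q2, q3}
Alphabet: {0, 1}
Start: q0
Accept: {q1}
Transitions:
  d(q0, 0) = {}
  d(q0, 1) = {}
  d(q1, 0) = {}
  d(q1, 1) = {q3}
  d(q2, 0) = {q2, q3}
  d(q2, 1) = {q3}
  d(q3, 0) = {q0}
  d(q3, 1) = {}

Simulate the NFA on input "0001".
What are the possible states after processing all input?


Start: {q0}
  --0--> {}
  --0--> {}
  --0--> {}
  --1--> {}

{} (empty set, no valid transitions)


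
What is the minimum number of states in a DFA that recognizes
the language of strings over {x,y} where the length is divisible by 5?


States track (length) mod 5.
Need 5 states: one per remainder 0..4; accept = remainder 0.

5


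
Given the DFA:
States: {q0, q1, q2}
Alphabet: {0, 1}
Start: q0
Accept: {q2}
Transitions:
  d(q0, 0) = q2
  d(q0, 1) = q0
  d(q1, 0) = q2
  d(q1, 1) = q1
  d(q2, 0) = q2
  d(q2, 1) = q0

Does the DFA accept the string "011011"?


Trace: q0 -> q2 -> q0 -> q0 -> q2 -> q0 -> q0
Final state: q0
Accept states: {q2}

No, rejected (final state q0 is not an accept state)


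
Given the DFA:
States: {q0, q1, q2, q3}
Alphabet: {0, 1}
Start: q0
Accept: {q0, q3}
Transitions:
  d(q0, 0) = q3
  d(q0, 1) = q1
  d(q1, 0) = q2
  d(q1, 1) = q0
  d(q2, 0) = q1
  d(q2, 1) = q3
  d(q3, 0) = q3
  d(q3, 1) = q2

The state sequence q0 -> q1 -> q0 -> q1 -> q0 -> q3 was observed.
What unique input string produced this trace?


Trace back each transition to find the symbol:
  q0 --[1]--> q1
  q1 --[1]--> q0
  q0 --[1]--> q1
  q1 --[1]--> q0
  q0 --[0]--> q3

"11110"


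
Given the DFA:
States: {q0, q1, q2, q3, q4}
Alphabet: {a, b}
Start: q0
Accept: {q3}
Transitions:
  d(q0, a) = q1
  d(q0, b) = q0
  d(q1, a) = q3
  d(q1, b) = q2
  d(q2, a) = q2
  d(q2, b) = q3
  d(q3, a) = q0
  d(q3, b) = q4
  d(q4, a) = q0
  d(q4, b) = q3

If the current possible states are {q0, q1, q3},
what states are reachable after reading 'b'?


Apply transition on 'b' from each current state:
  d(q0, b) = q0
  d(q1, b) = q2
  d(q3, b) = q4

{q0, q2, q4}


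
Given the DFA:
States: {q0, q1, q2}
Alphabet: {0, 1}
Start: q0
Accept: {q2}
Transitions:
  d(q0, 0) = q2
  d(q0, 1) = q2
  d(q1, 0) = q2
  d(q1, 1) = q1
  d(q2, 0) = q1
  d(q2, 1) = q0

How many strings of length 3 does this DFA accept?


Enumerating all length-3 strings:
  "000" -> q2 [accept]
  "001" -> q1 [reject]
  "010" -> q2 [accept]
  "011" -> q2 [accept]
  "100" -> q2 [accept]
  "101" -> q1 [reject]
  "110" -> q2 [accept]
  "111" -> q2 [accept]

6 out of 8


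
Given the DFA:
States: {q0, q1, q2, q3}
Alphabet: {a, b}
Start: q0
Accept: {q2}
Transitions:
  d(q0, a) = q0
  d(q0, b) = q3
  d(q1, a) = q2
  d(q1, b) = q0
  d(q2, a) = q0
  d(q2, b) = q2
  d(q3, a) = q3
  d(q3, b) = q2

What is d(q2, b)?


Looking up transition d(q2, b)

q2


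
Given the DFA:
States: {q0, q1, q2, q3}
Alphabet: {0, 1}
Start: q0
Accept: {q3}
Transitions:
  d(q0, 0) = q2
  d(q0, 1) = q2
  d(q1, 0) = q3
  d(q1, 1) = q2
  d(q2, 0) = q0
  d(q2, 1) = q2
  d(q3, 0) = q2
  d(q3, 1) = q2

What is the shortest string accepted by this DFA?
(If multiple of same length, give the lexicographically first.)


BFS by string length (lex-first path to each state shown):
  len 0: q0<-""
  len 1: q2<-"0"
  len 2: q0<-"00", q2<-"01"
  len 3: q0<-"010", q2<-"000"
  len 4: q0<-"0000", q2<-"0001"
  len 5: q0<-"00010", q2<-"00000"
  len 6: q0<-"000000", q2<-"000001"
  len 7: q0<-"0000010", q2<-"0000000"
  len 8: q0<-"00000000", q2<-"00000001"

No string accepted (empty language)


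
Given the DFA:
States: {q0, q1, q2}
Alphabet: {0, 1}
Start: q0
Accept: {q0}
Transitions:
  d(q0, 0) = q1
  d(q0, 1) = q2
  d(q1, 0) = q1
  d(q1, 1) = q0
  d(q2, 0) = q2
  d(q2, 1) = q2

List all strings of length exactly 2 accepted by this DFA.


All strings of length 2: 4 total
Accepted: 1

"01"


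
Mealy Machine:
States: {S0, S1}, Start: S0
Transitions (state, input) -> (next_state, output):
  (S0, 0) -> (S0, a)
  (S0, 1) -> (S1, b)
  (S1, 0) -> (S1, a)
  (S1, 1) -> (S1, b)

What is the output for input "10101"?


Step-by-step:
  (S0, 1) -> (S1, b)
  (S1, 0) -> (S1, a)
  (S1, 1) -> (S1, b)
  (S1, 0) -> (S1, a)
  (S1, 1) -> (S1, b)

"babab"


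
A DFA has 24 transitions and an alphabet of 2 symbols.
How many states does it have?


Each state has exactly one transition per symbol.
states = transitions / |alphabet| = 24 / 2 = 12

12


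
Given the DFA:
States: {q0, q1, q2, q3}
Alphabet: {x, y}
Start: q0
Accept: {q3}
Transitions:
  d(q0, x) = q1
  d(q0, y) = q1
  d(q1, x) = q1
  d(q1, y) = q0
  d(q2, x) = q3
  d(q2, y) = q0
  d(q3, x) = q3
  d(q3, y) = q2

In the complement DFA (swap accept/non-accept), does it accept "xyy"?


Trace: q0 -> q1 -> q0 -> q1
Final: q1
Original accept: {q3}
Complement: q1 is not in original accept

Yes, complement accepts (original rejects)


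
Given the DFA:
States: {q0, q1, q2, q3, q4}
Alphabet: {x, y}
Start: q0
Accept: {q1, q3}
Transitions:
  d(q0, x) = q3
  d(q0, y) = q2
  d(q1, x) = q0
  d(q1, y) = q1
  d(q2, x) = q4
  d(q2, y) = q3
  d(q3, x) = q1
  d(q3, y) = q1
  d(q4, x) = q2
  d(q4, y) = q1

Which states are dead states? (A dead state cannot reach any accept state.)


Forward reachability from each state:
  q0 -> reaches accept state q1 (live)
  q1 -> reaches accept state q1 (live)
  q2 -> reaches accept state q1 (live)
  q3 -> reaches accept state q1 (live)
  q4 -> reaches accept state q1 (live)

None (all states can reach an accept state)


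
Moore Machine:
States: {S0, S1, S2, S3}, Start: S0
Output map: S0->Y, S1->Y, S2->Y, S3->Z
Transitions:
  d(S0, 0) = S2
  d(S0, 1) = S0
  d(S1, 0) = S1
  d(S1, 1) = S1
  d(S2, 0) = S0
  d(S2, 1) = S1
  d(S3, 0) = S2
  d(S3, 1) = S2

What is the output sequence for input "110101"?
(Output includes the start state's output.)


Start: S0 (output Y)
  --1--> S0 (output Y)
  --1--> S0 (output Y)
  --0--> S2 (output Y)
  --1--> S1 (output Y)
  --0--> S1 (output Y)
  --1--> S1 (output Y)

"YYYYYYY"


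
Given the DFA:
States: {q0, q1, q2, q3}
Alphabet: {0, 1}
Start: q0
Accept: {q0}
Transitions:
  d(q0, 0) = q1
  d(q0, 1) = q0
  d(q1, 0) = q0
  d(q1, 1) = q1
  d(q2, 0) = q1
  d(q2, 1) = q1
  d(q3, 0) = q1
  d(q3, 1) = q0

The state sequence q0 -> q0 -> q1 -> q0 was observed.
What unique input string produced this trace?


Trace back each transition to find the symbol:
  q0 --[1]--> q0
  q0 --[0]--> q1
  q1 --[0]--> q0

"100"


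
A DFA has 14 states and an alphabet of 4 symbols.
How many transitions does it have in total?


Each state has exactly one transition per symbol.
14 * 4 = 56

56


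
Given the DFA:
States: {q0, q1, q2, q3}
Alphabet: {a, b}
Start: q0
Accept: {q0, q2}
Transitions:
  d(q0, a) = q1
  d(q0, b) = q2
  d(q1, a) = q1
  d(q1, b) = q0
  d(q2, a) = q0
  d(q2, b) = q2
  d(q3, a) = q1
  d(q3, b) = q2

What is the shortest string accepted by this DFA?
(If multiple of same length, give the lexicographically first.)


BFS by string length (lex-first path to each state shown):
  len 0: q0<-""
Found accept state at length 0.

"" (empty string)


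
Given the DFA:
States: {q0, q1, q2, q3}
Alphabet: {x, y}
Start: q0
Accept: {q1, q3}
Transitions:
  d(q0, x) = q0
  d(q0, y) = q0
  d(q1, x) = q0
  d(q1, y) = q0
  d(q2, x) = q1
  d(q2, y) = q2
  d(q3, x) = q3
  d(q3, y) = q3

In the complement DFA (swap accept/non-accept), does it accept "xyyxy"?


Trace: q0 -> q0 -> q0 -> q0 -> q0 -> q0
Final: q0
Original accept: {q1, q3}
Complement: q0 is not in original accept

Yes, complement accepts (original rejects)


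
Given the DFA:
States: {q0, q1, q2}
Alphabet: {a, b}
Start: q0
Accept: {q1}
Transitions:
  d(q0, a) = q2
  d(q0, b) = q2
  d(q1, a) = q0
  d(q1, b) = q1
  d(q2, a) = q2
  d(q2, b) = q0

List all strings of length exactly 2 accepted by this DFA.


All strings of length 2: 4 total
Accepted: 0

None


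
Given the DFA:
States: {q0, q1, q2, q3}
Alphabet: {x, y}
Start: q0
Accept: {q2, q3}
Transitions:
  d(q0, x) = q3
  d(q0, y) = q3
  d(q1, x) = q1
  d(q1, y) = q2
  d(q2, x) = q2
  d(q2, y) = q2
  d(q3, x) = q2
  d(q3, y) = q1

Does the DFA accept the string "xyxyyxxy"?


Trace: q0 -> q3 -> q1 -> q1 -> q2 -> q2 -> q2 -> q2 -> q2
Final state: q2
Accept states: {q2, q3}

Yes, accepted (final state q2 is an accept state)


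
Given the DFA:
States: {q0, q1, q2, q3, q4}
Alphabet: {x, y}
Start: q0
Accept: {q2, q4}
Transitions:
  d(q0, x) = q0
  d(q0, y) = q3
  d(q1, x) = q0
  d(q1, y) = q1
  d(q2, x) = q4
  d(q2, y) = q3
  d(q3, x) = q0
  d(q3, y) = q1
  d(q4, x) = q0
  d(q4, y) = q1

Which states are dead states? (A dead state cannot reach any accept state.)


Forward reachability from each state:
  q0 -> reaches {q0, q1, q3}, no accept state (dead)
  q1 -> reaches {q0, q1, q3}, no accept state (dead)
  q2 -> reaches accept state q2 (live)
  q3 -> reaches {q0, q1, q3}, no accept state (dead)
  q4 -> reaches accept state q4 (live)

{q0, q1, q3}


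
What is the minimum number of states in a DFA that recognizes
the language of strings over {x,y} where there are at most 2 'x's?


States: count = 0, 1, ..., 2 (all accepting; 3 states), plus a dead state for count > 2.
Total: 3 + 1 = 4.

4


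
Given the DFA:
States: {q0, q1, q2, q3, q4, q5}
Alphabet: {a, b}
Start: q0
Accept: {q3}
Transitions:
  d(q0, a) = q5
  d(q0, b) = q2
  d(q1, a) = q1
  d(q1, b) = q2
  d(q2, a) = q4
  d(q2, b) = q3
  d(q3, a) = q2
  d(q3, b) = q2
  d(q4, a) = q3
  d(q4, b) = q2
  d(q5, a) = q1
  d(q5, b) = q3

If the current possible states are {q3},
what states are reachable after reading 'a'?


Apply transition on 'a' from each current state:
  d(q3, a) = q2

{q2}


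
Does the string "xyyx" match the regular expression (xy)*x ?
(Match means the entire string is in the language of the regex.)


|string| = 4; first = 'x'; last = 'x'

No, "xyyx" does not match (xy)*x


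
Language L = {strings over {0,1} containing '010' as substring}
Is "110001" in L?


'010' does not occur

No, "110001" is not in L


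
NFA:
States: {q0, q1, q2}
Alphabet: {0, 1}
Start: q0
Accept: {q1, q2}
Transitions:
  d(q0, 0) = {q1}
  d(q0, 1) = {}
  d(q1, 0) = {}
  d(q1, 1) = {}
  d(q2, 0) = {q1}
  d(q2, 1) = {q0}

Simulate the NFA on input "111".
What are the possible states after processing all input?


Start: {q0}
  --1--> {}
  --1--> {}
  --1--> {}

{} (empty set, no valid transitions)


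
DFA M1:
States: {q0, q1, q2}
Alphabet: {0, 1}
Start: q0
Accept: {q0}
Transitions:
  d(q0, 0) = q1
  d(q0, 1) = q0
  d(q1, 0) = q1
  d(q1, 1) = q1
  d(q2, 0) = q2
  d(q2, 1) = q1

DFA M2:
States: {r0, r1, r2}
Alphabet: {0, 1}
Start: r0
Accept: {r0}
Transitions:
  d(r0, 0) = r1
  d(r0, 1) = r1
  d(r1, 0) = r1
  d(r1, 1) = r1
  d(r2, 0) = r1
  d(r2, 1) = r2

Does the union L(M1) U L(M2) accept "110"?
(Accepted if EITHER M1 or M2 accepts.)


M1: final=q1 accepted=False
M2: final=r1 accepted=False

No, union rejects (neither accepts)


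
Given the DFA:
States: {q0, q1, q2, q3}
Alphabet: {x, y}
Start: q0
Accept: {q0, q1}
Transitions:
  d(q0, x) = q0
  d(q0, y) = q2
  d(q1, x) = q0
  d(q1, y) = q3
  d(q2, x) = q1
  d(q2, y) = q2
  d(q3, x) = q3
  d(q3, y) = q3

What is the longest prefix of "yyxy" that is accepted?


Run the DFA, marking each prefix where the state is accepting:
  "" -> q0 [accept]
  "y" -> q2 [reject]
  "yy" -> q2 [reject]
  "yyx" -> q1 [accept]
  "yyxy" -> q3 [reject]

"yyx"


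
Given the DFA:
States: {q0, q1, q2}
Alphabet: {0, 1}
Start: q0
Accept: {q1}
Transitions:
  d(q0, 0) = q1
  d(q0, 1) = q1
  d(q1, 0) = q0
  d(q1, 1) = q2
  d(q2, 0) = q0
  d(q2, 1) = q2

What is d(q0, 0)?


Looking up transition d(q0, 0)

q1


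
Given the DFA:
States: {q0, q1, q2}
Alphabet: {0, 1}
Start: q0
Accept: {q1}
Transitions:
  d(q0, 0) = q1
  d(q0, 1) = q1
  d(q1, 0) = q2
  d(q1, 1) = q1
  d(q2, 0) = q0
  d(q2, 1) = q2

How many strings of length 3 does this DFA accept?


Enumerating all length-3 strings:
  "000" -> q0 [reject]
  "001" -> q2 [reject]
  "010" -> q2 [reject]
  "011" -> q1 [accept]
  "100" -> q0 [reject]
  "101" -> q2 [reject]
  "110" -> q2 [reject]
  "111" -> q1 [accept]

2 out of 8


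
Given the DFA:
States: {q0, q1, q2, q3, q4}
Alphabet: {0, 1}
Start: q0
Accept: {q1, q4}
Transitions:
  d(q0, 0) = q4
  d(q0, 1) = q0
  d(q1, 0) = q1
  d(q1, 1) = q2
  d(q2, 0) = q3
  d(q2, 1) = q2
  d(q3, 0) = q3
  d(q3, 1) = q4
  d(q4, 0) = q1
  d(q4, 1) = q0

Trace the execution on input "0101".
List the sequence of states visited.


Input: 0101
d(q0, 0) = q4
d(q4, 1) = q0
d(q0, 0) = q4
d(q4, 1) = q0


q0 -> q4 -> q0 -> q4 -> q0


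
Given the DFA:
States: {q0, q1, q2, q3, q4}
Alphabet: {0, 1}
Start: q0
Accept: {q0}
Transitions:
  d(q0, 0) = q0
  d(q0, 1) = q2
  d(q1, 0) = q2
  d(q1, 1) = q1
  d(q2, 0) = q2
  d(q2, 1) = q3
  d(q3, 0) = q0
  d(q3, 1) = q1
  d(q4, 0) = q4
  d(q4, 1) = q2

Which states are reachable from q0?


BFS from q0:
  layer 0: {q0}
  layer 1: {q2}
  layer 2: {q3}
  layer 3: {q1}

{q0, q1, q2, q3}


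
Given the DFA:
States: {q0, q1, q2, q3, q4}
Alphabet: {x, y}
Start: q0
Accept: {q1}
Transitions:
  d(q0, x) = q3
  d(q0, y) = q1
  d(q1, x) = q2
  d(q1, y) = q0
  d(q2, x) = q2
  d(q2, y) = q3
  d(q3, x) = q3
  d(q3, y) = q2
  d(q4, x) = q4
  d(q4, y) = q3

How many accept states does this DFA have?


Accept states listed: {q1}
Counting: q1(1)

1


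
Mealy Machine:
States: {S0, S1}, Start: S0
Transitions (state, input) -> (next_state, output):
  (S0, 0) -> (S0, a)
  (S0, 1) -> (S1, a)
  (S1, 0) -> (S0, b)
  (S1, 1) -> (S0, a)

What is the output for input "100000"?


Step-by-step:
  (S0, 1) -> (S1, a)
  (S1, 0) -> (S0, b)
  (S0, 0) -> (S0, a)
  (S0, 0) -> (S0, a)
  (S0, 0) -> (S0, a)
  (S0, 0) -> (S0, a)

"abaaaa"


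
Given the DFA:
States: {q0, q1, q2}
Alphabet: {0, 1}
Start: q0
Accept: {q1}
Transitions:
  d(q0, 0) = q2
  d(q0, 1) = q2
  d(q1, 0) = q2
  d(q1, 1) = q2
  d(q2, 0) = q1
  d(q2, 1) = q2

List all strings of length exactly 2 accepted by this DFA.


All strings of length 2: 4 total
Accepted: 2

"00", "10"


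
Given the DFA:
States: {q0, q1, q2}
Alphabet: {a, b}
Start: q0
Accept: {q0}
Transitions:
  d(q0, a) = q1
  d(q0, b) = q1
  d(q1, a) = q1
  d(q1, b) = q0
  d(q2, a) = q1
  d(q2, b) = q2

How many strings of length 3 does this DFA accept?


Enumerating all length-3 strings:
  "aaa" -> q1 [reject]
  "aab" -> q0 [accept]
  "aba" -> q1 [reject]
  "abb" -> q1 [reject]
  "baa" -> q1 [reject]
  "bab" -> q0 [accept]
  "bba" -> q1 [reject]
  "bbb" -> q1 [reject]

2 out of 8


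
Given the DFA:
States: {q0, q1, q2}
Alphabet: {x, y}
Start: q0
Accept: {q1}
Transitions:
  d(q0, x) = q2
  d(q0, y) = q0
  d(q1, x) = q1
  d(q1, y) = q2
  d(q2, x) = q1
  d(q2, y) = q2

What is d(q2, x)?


Looking up transition d(q2, x)

q1


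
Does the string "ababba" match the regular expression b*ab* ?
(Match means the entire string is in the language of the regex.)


|string| = 6; first = 'a'; last = 'a'

No, "ababba" does not match b*ab*


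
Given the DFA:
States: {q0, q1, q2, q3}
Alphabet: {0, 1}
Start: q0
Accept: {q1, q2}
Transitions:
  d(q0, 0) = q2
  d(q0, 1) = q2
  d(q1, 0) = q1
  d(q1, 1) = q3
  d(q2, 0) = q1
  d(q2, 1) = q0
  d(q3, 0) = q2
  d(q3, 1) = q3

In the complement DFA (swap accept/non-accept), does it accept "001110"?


Trace: q0 -> q2 -> q1 -> q3 -> q3 -> q3 -> q2
Final: q2
Original accept: {q1, q2}
Complement: q2 is in original accept

No, complement rejects (original accepts)


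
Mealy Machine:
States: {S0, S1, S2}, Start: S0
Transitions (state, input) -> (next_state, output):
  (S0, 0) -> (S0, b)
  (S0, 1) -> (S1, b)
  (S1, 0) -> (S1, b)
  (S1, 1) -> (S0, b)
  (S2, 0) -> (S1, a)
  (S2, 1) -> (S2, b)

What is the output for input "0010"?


Step-by-step:
  (S0, 0) -> (S0, b)
  (S0, 0) -> (S0, b)
  (S0, 1) -> (S1, b)
  (S1, 0) -> (S1, b)

"bbbb"


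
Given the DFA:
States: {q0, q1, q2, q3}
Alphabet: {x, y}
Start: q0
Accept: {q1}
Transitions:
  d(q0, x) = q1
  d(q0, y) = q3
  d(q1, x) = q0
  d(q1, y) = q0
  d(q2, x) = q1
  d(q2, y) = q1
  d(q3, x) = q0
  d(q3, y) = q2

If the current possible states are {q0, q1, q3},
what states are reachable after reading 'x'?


Apply transition on 'x' from each current state:
  d(q0, x) = q1
  d(q1, x) = q0
  d(q3, x) = q0

{q0, q1}


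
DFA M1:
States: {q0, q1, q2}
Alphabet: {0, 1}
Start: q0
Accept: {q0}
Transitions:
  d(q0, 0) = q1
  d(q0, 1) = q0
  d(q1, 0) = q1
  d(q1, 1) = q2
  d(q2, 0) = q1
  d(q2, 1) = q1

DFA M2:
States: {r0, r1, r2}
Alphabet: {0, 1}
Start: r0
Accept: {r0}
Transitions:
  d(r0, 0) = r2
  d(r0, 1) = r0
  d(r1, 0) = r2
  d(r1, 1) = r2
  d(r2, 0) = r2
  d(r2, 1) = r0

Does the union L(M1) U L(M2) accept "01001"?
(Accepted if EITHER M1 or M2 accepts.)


M1: final=q2 accepted=False
M2: final=r0 accepted=True

Yes, union accepts


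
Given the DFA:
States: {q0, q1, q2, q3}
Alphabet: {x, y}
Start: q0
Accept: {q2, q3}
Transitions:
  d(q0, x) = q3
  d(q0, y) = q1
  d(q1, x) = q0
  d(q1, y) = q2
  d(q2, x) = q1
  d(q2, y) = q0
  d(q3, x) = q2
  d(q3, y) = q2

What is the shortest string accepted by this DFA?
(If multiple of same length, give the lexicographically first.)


BFS by string length (lex-first path to each state shown):
  len 0: q0<-""
  len 1: q1<-"y", q3<-"x"
Found accept state at length 1.

"x"


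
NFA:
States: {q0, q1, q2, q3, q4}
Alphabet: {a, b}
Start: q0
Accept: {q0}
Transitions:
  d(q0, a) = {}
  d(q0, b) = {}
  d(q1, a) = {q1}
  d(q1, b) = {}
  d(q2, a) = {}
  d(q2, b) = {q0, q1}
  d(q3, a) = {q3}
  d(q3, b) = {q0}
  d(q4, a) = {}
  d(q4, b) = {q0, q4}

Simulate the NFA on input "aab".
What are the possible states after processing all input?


Start: {q0}
  --a--> {}
  --a--> {}
  --b--> {}

{} (empty set, no valid transitions)


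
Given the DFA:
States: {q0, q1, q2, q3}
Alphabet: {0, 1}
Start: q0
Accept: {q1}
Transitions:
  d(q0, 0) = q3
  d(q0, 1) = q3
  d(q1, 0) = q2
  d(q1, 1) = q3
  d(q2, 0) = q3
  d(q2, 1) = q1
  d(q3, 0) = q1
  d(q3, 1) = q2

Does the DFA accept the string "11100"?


Trace: q0 -> q3 -> q2 -> q1 -> q2 -> q3
Final state: q3
Accept states: {q1}

No, rejected (final state q3 is not an accept state)


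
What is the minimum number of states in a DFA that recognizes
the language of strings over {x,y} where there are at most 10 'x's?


States: count = 0, 1, ..., 10 (all accepting; 11 states), plus a dead state for count > 10.
Total: 11 + 1 = 12.

12


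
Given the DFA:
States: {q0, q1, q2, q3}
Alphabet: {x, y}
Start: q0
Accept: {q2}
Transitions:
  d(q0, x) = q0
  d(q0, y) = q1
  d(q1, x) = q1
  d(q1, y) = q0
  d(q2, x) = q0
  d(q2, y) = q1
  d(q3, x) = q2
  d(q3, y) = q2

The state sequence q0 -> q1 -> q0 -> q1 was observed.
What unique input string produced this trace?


Trace back each transition to find the symbol:
  q0 --[y]--> q1
  q1 --[y]--> q0
  q0 --[y]--> q1

"yyy"


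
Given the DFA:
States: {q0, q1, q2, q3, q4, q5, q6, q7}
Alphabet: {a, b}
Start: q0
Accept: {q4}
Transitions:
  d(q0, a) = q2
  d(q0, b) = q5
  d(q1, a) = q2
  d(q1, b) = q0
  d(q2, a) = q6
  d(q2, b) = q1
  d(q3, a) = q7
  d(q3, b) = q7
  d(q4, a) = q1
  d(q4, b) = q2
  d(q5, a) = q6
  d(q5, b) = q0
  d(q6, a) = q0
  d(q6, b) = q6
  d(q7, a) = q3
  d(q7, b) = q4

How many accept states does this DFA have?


Accept states listed: {q4}
Counting: q4(1)

1


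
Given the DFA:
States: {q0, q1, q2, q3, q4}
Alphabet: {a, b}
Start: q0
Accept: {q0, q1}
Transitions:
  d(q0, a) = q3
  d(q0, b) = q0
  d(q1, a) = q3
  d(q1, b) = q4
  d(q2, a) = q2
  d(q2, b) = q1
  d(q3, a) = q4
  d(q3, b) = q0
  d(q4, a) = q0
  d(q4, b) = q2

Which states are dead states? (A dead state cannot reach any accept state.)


Forward reachability from each state:
  q0 -> reaches accept state q0 (live)
  q1 -> reaches accept state q0 (live)
  q2 -> reaches accept state q0 (live)
  q3 -> reaches accept state q0 (live)
  q4 -> reaches accept state q0 (live)

None (all states can reach an accept state)


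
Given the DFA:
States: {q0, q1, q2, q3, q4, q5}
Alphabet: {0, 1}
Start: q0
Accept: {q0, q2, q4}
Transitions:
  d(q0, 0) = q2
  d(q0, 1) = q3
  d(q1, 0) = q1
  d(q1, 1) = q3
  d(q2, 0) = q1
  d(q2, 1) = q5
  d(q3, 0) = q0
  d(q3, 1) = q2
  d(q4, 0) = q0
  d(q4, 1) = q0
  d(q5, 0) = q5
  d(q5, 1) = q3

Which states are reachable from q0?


BFS from q0:
  layer 0: {q0}
  layer 1: {q2, q3}
  layer 2: {q1, q5}

{q0, q1, q2, q3, q5}


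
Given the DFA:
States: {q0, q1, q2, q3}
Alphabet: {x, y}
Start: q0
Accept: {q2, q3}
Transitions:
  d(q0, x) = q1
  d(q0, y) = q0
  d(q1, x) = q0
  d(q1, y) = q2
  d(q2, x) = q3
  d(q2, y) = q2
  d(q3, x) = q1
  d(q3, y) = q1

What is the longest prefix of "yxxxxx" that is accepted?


Run the DFA, marking each prefix where the state is accepting:
  "" -> q0 [reject]
  "y" -> q0 [reject]
  "yx" -> q1 [reject]
  "yxx" -> q0 [reject]
  "yxxx" -> q1 [reject]
  "yxxxx" -> q0 [reject]
  "yxxxxx" -> q1 [reject]

No prefix is accepted


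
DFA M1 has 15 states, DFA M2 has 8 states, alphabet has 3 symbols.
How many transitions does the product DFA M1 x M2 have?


Product DFA has 15 * 8 = 120 states.
Each has 3 transitions: 120 * 3 = 360

360


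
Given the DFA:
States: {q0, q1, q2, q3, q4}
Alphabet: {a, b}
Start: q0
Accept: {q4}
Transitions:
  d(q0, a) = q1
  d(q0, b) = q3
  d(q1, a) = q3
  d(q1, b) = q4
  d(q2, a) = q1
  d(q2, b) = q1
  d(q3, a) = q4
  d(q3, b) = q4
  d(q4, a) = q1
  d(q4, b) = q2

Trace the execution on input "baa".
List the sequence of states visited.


Input: baa
d(q0, b) = q3
d(q3, a) = q4
d(q4, a) = q1


q0 -> q3 -> q4 -> q1


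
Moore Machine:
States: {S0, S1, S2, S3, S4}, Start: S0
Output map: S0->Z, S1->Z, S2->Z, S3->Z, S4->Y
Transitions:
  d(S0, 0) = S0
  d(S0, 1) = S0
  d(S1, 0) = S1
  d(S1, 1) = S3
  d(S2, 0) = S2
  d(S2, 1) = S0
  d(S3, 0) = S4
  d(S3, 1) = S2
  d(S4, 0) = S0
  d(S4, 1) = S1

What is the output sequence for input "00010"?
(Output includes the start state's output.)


Start: S0 (output Z)
  --0--> S0 (output Z)
  --0--> S0 (output Z)
  --0--> S0 (output Z)
  --1--> S0 (output Z)
  --0--> S0 (output Z)

"ZZZZZZ"


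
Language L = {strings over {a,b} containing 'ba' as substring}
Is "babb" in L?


'ba' occurs at index 0

Yes, "babb" is in L


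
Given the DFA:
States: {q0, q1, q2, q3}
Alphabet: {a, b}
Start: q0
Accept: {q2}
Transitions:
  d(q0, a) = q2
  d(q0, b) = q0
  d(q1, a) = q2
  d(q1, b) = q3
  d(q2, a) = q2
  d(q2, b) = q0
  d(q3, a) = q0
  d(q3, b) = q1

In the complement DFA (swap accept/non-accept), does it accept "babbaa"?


Trace: q0 -> q0 -> q2 -> q0 -> q0 -> q2 -> q2
Final: q2
Original accept: {q2}
Complement: q2 is in original accept

No, complement rejects (original accepts)


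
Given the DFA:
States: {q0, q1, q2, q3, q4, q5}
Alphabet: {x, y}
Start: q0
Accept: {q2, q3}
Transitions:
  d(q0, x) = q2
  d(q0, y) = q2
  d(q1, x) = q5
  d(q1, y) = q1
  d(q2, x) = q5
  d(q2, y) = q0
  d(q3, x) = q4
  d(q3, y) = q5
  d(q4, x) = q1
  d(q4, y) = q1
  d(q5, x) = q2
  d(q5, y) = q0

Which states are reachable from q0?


BFS from q0:
  layer 0: {q0}
  layer 1: {q2}
  layer 2: {q5}

{q0, q2, q5}


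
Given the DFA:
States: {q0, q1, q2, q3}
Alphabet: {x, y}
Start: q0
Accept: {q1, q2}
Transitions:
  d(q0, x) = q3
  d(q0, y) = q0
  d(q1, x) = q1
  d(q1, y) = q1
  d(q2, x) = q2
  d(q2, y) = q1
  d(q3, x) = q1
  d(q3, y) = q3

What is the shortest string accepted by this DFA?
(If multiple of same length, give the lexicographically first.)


BFS by string length (lex-first path to each state shown):
  len 0: q0<-""
  len 1: q0<-"y", q3<-"x"
  len 2: q0<-"yy", q1<-"xx", q3<-"xy"
Found accept state at length 2.

"xx"


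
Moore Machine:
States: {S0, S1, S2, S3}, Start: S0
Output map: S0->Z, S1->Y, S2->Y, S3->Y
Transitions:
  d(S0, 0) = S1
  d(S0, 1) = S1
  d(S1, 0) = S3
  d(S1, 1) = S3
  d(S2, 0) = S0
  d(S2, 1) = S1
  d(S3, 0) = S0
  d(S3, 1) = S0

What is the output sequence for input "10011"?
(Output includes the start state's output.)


Start: S0 (output Z)
  --1--> S1 (output Y)
  --0--> S3 (output Y)
  --0--> S0 (output Z)
  --1--> S1 (output Y)
  --1--> S3 (output Y)

"ZYYZYY"


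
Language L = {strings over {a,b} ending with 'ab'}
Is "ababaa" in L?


last two symbols = 'aa'

No, "ababaa" is not in L


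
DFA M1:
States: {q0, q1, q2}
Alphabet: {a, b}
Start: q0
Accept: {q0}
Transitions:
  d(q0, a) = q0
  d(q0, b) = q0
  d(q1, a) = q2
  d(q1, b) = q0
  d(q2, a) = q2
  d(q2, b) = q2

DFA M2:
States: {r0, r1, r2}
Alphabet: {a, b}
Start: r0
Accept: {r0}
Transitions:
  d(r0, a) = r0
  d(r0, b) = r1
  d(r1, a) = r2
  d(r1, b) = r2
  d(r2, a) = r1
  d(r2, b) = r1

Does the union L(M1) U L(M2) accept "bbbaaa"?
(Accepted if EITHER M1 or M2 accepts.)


M1: final=q0 accepted=True
M2: final=r2 accepted=False

Yes, union accepts


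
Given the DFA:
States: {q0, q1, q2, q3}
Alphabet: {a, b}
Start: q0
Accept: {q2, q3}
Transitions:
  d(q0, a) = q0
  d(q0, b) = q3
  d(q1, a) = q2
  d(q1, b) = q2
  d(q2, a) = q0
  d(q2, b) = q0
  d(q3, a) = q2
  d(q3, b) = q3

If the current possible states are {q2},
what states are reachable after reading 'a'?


Apply transition on 'a' from each current state:
  d(q2, a) = q0

{q0}


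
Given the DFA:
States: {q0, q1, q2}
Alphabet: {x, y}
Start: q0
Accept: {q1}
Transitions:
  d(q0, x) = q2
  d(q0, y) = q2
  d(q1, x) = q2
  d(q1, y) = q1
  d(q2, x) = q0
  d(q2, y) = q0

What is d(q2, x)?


Looking up transition d(q2, x)

q0


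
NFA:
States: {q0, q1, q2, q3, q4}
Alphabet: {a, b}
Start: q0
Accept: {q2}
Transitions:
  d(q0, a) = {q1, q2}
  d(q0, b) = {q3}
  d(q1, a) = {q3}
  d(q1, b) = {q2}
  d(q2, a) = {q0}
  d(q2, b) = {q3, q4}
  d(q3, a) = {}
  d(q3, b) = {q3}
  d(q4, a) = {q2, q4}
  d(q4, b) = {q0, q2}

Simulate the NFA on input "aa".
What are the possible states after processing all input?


Start: {q0}
  --a--> {q1, q2}
  --a--> {q0, q3}

{q0, q3}


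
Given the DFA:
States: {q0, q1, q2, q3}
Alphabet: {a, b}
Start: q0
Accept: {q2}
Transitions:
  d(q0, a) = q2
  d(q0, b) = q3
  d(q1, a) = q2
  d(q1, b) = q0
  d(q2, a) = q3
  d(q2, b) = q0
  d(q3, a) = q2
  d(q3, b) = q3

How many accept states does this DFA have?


Accept states listed: {q2}
Counting: q2(1)

1


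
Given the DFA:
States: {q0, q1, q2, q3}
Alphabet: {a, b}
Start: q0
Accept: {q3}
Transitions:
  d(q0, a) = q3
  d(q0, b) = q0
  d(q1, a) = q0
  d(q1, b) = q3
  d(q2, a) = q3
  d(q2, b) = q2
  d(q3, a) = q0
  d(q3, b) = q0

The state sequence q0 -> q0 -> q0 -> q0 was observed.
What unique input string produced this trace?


Trace back each transition to find the symbol:
  q0 --[b]--> q0
  q0 --[b]--> q0
  q0 --[b]--> q0

"bbb"


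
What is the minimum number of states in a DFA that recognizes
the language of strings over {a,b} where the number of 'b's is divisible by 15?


States track (count of 'b') mod 15.
Need 15 states: one per remainder 0..14; accept = remainder 0.

15
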